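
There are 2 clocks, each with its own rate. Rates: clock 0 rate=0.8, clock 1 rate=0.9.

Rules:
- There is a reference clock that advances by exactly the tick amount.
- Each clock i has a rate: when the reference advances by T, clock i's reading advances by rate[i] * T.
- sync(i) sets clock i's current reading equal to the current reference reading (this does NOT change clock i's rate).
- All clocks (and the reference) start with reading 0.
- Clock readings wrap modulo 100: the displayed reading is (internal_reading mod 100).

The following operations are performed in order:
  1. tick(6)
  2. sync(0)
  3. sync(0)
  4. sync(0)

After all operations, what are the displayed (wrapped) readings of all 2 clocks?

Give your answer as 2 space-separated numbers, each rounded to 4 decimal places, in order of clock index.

After op 1 tick(6): ref=6.0000 raw=[4.8000 5.4000]
After op 2 sync(0): ref=6.0000 raw=[6.0000 5.4000]
After op 3 sync(0): ref=6.0000 raw=[6.0000 5.4000]
After op 4 sync(0): ref=6.0000 raw=[6.0000 5.4000]
Wrap final raw readings (mod 100): 6.0000 mod 100 = 6.0000; 5.4000 mod 100 = 5.4000

Answer: 6.0000 5.4000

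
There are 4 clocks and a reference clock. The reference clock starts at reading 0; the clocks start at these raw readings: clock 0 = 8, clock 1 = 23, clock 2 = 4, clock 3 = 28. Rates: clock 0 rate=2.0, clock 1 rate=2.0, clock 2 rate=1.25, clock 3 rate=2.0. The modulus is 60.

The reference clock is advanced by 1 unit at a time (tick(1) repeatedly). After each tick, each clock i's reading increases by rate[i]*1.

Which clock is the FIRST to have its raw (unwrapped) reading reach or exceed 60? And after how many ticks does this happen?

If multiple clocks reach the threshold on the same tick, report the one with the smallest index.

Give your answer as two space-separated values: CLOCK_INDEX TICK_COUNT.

clock 0: start=8, rate=2.0, needs 60-8 = 52; ticks = ceil(52/2.0) = ceil(26.0000) = 26; reading at tick 26 = 8 + 2.0*26 = 60.0000
clock 1: start=23, rate=2.0, needs 60-23 = 37; ticks = ceil(37/2.0) = ceil(18.5000) = 19; reading at tick 19 = 23 + 2.0*19 = 61.0000
clock 2: start=4, rate=1.25, needs 60-4 = 56; ticks = ceil(56/1.25) = ceil(44.8000) = 45; reading at tick 45 = 4 + 1.25*45 = 60.2500
clock 3: start=28, rate=2.0, needs 60-28 = 32; ticks = ceil(32/2.0) = ceil(16.0000) = 16; reading at tick 16 = 28 + 2.0*16 = 60.0000
Minimum tick count = 16; winners = [3]; smallest index = 3

Answer: 3 16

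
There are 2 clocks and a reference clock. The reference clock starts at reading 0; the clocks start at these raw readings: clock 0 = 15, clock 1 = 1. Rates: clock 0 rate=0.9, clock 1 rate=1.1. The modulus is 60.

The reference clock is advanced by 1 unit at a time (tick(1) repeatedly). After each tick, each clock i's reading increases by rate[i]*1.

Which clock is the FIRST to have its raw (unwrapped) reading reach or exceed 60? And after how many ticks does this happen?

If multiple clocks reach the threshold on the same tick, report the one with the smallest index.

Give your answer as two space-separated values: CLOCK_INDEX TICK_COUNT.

Answer: 0 50

Derivation:
clock 0: start=15, rate=0.9, needs 60-15 = 45; ticks = ceil(45/0.9) = ceil(50.0000) = 50; reading at tick 50 = 15 + 0.9*50 = 60.0000
clock 1: start=1, rate=1.1, needs 60-1 = 59; ticks = ceil(59/1.1) = ceil(53.6364) = 54; reading at tick 54 = 1 + 1.1*54 = 60.4000
Minimum tick count = 50; winners = [0]; smallest index = 0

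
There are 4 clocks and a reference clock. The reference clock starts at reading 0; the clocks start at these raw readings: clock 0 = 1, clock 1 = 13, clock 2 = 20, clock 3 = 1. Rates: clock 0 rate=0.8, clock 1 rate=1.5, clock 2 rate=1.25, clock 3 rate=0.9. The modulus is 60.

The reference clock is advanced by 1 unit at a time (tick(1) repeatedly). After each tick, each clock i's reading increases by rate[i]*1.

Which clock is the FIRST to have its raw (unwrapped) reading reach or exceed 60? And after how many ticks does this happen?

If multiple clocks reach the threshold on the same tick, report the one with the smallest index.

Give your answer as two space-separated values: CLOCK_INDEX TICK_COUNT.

clock 0: start=1, rate=0.8, needs 60-1 = 59; ticks = ceil(59/0.8) = ceil(73.7500) = 74; reading at tick 74 = 1 + 0.8*74 = 60.2000
clock 1: start=13, rate=1.5, needs 60-13 = 47; ticks = ceil(47/1.5) = ceil(31.3333) = 32; reading at tick 32 = 13 + 1.5*32 = 61.0000
clock 2: start=20, rate=1.25, needs 60-20 = 40; ticks = ceil(40/1.25) = ceil(32.0000) = 32; reading at tick 32 = 20 + 1.25*32 = 60.0000
clock 3: start=1, rate=0.9, needs 60-1 = 59; ticks = ceil(59/0.9) = ceil(65.5556) = 66; reading at tick 66 = 1 + 0.9*66 = 60.4000
Minimum tick count = 32; winners = [1, 2]; smallest index = 1

Answer: 1 32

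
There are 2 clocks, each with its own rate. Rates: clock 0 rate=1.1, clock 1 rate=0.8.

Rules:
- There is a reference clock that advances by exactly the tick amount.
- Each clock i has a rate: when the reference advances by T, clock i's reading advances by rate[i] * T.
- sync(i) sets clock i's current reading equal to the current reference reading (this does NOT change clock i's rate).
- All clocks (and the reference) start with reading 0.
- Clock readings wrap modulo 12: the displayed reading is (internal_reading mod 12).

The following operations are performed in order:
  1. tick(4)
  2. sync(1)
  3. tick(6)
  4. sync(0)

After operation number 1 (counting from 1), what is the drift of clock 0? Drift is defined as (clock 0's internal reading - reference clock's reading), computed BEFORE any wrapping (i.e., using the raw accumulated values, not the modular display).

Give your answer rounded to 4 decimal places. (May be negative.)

Answer: 0.4000

Derivation:
After op 1 tick(4): ref=4.0000 raw=[4.4000 3.2000]
Drift of clock 0 after op 1: 4.4000 - 4.0000 = 0.4000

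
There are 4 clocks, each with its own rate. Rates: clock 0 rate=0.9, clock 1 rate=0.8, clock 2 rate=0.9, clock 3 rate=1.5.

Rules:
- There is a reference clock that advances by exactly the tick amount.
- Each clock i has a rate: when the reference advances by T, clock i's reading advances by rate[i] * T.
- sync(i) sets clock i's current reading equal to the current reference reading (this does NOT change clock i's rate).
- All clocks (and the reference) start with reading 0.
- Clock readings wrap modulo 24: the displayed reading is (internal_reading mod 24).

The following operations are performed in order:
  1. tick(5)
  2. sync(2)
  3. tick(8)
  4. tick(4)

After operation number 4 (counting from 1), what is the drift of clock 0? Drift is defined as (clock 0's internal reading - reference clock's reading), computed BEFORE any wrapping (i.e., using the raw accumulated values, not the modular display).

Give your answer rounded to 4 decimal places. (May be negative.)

After op 1 tick(5): ref=5.0000 raw=[4.5000 4.0000 4.5000 7.5000]
After op 2 sync(2): ref=5.0000 raw=[4.5000 4.0000 5.0000 7.5000]
After op 3 tick(8): ref=13.0000 raw=[11.7000 10.4000 12.2000 19.5000]
After op 4 tick(4): ref=17.0000 raw=[15.3000 13.6000 15.8000 25.5000]
Drift of clock 0 after op 4: 15.3000 - 17.0000 = -1.7000

Answer: -1.7000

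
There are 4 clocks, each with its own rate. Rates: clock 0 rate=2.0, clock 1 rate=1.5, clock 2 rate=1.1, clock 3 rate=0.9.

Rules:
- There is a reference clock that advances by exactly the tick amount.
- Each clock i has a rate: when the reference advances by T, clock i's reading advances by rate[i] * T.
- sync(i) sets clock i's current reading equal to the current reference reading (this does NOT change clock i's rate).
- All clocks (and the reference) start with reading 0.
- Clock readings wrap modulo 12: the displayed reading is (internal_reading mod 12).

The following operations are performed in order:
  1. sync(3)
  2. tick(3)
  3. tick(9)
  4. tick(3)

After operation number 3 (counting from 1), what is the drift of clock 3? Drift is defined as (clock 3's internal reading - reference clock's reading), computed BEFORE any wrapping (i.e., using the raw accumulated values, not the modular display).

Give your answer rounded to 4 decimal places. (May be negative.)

Answer: -1.2000

Derivation:
After op 1 sync(3): ref=0.0000 raw=[0.0000 0.0000 0.0000 0.0000]
After op 2 tick(3): ref=3.0000 raw=[6.0000 4.5000 3.3000 2.7000]
After op 3 tick(9): ref=12.0000 raw=[24.0000 18.0000 13.2000 10.8000]
Drift of clock 3 after op 3: 10.8000 - 12.0000 = -1.2000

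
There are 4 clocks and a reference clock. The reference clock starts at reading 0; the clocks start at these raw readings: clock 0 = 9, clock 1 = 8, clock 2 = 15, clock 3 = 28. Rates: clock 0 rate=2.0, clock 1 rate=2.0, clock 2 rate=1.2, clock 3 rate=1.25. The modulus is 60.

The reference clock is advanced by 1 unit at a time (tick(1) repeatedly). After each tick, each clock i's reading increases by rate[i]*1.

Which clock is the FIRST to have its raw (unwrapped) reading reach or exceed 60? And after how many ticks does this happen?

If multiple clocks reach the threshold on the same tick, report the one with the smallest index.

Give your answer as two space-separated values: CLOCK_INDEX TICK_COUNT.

clock 0: start=9, rate=2.0, needs 60-9 = 51; ticks = ceil(51/2.0) = ceil(25.5000) = 26; reading at tick 26 = 9 + 2.0*26 = 61.0000
clock 1: start=8, rate=2.0, needs 60-8 = 52; ticks = ceil(52/2.0) = ceil(26.0000) = 26; reading at tick 26 = 8 + 2.0*26 = 60.0000
clock 2: start=15, rate=1.2, needs 60-15 = 45; ticks = ceil(45/1.2) = ceil(37.5000) = 38; reading at tick 38 = 15 + 1.2*38 = 60.6000
clock 3: start=28, rate=1.25, needs 60-28 = 32; ticks = ceil(32/1.25) = ceil(25.6000) = 26; reading at tick 26 = 28 + 1.25*26 = 60.5000
Minimum tick count = 26; winners = [0, 1, 3]; smallest index = 0

Answer: 0 26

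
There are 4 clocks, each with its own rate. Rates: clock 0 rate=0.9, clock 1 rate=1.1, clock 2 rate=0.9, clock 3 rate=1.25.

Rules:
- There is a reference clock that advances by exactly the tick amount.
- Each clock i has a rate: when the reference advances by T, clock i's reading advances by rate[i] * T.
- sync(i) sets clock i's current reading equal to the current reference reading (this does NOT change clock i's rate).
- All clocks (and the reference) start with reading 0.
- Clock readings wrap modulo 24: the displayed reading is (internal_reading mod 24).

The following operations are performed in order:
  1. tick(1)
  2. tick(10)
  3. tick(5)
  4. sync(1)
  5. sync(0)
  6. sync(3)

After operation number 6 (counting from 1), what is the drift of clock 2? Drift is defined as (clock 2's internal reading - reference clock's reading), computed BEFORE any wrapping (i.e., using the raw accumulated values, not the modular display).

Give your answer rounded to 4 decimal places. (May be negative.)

After op 1 tick(1): ref=1.0000 raw=[0.9000 1.1000 0.9000 1.2500]
After op 2 tick(10): ref=11.0000 raw=[9.9000 12.1000 9.9000 13.7500]
After op 3 tick(5): ref=16.0000 raw=[14.4000 17.6000 14.4000 20.0000]
After op 4 sync(1): ref=16.0000 raw=[14.4000 16.0000 14.4000 20.0000]
After op 5 sync(0): ref=16.0000 raw=[16.0000 16.0000 14.4000 20.0000]
After op 6 sync(3): ref=16.0000 raw=[16.0000 16.0000 14.4000 16.0000]
Drift of clock 2 after op 6: 14.4000 - 16.0000 = -1.6000

Answer: -1.6000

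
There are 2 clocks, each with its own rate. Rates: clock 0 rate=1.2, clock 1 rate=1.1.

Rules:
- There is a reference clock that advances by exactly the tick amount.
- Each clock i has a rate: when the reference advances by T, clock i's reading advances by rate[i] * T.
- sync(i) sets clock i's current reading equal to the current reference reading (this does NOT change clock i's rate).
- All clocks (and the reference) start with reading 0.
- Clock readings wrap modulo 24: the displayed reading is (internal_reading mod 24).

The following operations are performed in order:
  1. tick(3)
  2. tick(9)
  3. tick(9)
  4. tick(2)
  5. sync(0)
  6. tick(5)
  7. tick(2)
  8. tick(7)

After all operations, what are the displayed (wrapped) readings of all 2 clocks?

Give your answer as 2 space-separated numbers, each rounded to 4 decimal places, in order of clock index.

After op 1 tick(3): ref=3.0000 raw=[3.6000 3.3000]
After op 2 tick(9): ref=12.0000 raw=[14.4000 13.2000]
After op 3 tick(9): ref=21.0000 raw=[25.2000 23.1000]
After op 4 tick(2): ref=23.0000 raw=[27.6000 25.3000]
After op 5 sync(0): ref=23.0000 raw=[23.0000 25.3000]
After op 6 tick(5): ref=28.0000 raw=[29.0000 30.8000]
After op 7 tick(2): ref=30.0000 raw=[31.4000 33.0000]
After op 8 tick(7): ref=37.0000 raw=[39.8000 40.7000]
Wrap final raw readings (mod 24): 39.8000 mod 24 = 15.8000; 40.7000 mod 24 = 16.7000

Answer: 15.8000 16.7000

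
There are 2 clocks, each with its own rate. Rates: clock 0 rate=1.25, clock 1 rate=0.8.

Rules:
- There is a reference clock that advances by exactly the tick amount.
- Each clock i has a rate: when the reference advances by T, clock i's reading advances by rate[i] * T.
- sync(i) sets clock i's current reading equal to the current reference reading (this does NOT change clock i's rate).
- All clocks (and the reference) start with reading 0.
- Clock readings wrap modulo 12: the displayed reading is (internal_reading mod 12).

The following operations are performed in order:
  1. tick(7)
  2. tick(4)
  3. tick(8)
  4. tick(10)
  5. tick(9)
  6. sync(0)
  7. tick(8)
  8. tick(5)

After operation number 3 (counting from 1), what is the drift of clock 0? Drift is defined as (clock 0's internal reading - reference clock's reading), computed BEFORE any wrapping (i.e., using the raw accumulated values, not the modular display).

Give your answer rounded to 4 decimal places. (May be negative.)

After op 1 tick(7): ref=7.0000 raw=[8.7500 5.6000]
After op 2 tick(4): ref=11.0000 raw=[13.7500 8.8000]
After op 3 tick(8): ref=19.0000 raw=[23.7500 15.2000]
Drift of clock 0 after op 3: 23.7500 - 19.0000 = 4.7500

Answer: 4.7500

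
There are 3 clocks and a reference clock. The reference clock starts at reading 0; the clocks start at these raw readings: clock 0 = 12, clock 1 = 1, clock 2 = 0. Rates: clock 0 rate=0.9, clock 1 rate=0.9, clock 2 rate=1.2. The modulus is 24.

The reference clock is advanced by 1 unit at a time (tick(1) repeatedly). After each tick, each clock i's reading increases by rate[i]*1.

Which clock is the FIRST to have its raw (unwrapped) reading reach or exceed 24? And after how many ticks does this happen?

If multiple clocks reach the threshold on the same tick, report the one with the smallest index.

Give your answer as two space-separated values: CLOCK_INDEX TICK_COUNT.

clock 0: start=12, rate=0.9, needs 24-12 = 12; ticks = ceil(12/0.9) = ceil(13.3333) = 14; reading at tick 14 = 12 + 0.9*14 = 24.6000
clock 1: start=1, rate=0.9, needs 24-1 = 23; ticks = ceil(23/0.9) = ceil(25.5556) = 26; reading at tick 26 = 1 + 0.9*26 = 24.4000
clock 2: start=0, rate=1.2, needs 24-0 = 24; ticks = ceil(24/1.2) = ceil(20.0000) = 20; reading at tick 20 = 0 + 1.2*20 = 24.0000
Minimum tick count = 14; winners = [0]; smallest index = 0

Answer: 0 14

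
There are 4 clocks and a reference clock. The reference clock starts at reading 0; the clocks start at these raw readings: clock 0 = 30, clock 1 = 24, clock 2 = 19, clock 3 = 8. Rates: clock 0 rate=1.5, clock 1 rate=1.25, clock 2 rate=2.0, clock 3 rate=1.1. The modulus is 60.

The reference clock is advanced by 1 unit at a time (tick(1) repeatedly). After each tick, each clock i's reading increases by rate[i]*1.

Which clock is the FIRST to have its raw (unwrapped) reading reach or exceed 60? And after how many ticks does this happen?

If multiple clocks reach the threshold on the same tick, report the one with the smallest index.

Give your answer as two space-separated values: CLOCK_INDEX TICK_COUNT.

clock 0: start=30, rate=1.5, needs 60-30 = 30; ticks = ceil(30/1.5) = ceil(20.0000) = 20; reading at tick 20 = 30 + 1.5*20 = 60.0000
clock 1: start=24, rate=1.25, needs 60-24 = 36; ticks = ceil(36/1.25) = ceil(28.8000) = 29; reading at tick 29 = 24 + 1.25*29 = 60.2500
clock 2: start=19, rate=2.0, needs 60-19 = 41; ticks = ceil(41/2.0) = ceil(20.5000) = 21; reading at tick 21 = 19 + 2.0*21 = 61.0000
clock 3: start=8, rate=1.1, needs 60-8 = 52; ticks = ceil(52/1.1) = ceil(47.2727) = 48; reading at tick 48 = 8 + 1.1*48 = 60.8000
Minimum tick count = 20; winners = [0]; smallest index = 0

Answer: 0 20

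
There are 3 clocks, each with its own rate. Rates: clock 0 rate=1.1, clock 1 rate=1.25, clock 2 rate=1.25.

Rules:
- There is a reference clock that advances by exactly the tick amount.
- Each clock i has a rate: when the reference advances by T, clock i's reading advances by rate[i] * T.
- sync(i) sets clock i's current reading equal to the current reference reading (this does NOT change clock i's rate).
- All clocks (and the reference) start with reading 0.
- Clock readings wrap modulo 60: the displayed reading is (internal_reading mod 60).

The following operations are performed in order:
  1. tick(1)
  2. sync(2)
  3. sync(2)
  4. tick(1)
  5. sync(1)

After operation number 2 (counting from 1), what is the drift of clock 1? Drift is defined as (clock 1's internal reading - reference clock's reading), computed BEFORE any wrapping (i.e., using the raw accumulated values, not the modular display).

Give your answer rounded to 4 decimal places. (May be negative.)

Answer: 0.2500

Derivation:
After op 1 tick(1): ref=1.0000 raw=[1.1000 1.2500 1.2500]
After op 2 sync(2): ref=1.0000 raw=[1.1000 1.2500 1.0000]
Drift of clock 1 after op 2: 1.2500 - 1.0000 = 0.2500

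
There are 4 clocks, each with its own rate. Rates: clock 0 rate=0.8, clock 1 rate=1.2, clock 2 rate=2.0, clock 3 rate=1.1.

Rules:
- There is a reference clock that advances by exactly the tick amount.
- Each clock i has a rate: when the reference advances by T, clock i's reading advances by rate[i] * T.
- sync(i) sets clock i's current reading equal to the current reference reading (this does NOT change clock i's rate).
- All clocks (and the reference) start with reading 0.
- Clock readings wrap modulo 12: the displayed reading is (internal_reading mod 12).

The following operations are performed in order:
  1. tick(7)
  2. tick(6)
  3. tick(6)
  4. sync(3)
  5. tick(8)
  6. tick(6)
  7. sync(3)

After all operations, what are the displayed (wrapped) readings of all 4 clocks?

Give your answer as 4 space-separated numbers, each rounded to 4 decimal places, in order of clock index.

After op 1 tick(7): ref=7.0000 raw=[5.6000 8.4000 14.0000 7.7000]
After op 2 tick(6): ref=13.0000 raw=[10.4000 15.6000 26.0000 14.3000]
After op 3 tick(6): ref=19.0000 raw=[15.2000 22.8000 38.0000 20.9000]
After op 4 sync(3): ref=19.0000 raw=[15.2000 22.8000 38.0000 19.0000]
After op 5 tick(8): ref=27.0000 raw=[21.6000 32.4000 54.0000 27.8000]
After op 6 tick(6): ref=33.0000 raw=[26.4000 39.6000 66.0000 34.4000]
After op 7 sync(3): ref=33.0000 raw=[26.4000 39.6000 66.0000 33.0000]
Wrap final raw readings (mod 12): 26.4000 mod 12 = 2.4000; 39.6000 mod 12 = 3.6000; 66.0000 mod 12 = 6.0000; 33.0000 mod 12 = 9.0000

Answer: 2.4000 3.6000 6.0000 9.0000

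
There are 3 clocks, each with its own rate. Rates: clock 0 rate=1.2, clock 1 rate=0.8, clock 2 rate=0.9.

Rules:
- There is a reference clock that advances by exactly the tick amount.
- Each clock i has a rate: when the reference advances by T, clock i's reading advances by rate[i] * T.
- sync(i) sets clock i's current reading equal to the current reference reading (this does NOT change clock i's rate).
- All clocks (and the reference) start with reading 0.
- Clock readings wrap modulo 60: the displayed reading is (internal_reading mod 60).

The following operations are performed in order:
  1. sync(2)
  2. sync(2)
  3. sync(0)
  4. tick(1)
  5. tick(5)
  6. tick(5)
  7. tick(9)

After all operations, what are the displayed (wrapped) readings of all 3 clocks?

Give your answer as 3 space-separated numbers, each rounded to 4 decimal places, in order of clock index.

After op 1 sync(2): ref=0.0000 raw=[0.0000 0.0000 0.0000]
After op 2 sync(2): ref=0.0000 raw=[0.0000 0.0000 0.0000]
After op 3 sync(0): ref=0.0000 raw=[0.0000 0.0000 0.0000]
After op 4 tick(1): ref=1.0000 raw=[1.2000 0.8000 0.9000]
After op 5 tick(5): ref=6.0000 raw=[7.2000 4.8000 5.4000]
After op 6 tick(5): ref=11.0000 raw=[13.2000 8.8000 9.9000]
After op 7 tick(9): ref=20.0000 raw=[24.0000 16.0000 18.0000]
Wrap final raw readings (mod 60): 24.0000 mod 60 = 24.0000; 16.0000 mod 60 = 16.0000; 18.0000 mod 60 = 18.0000

Answer: 24.0000 16.0000 18.0000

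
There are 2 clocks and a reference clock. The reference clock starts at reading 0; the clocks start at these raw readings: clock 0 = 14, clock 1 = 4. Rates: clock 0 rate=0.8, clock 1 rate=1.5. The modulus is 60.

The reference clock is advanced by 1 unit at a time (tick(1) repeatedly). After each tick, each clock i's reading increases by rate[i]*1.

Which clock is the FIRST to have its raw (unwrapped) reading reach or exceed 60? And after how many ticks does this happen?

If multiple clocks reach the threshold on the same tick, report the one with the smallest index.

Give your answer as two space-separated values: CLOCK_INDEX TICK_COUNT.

clock 0: start=14, rate=0.8, needs 60-14 = 46; ticks = ceil(46/0.8) = ceil(57.5000) = 58; reading at tick 58 = 14 + 0.8*58 = 60.4000
clock 1: start=4, rate=1.5, needs 60-4 = 56; ticks = ceil(56/1.5) = ceil(37.3333) = 38; reading at tick 38 = 4 + 1.5*38 = 61.0000
Minimum tick count = 38; winners = [1]; smallest index = 1

Answer: 1 38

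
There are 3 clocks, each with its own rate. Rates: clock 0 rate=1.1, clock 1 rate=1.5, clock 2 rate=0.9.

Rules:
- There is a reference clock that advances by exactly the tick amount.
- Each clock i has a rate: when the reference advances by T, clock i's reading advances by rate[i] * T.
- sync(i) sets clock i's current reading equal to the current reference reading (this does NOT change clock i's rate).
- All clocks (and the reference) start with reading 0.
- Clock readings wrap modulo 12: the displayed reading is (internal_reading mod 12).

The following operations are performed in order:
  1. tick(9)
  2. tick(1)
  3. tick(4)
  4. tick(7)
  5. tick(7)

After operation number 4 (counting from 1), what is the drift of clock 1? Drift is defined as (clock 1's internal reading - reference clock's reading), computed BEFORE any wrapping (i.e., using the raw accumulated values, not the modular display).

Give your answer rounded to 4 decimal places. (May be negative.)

Answer: 10.5000

Derivation:
After op 1 tick(9): ref=9.0000 raw=[9.9000 13.5000 8.1000]
After op 2 tick(1): ref=10.0000 raw=[11.0000 15.0000 9.0000]
After op 3 tick(4): ref=14.0000 raw=[15.4000 21.0000 12.6000]
After op 4 tick(7): ref=21.0000 raw=[23.1000 31.5000 18.9000]
Drift of clock 1 after op 4: 31.5000 - 21.0000 = 10.5000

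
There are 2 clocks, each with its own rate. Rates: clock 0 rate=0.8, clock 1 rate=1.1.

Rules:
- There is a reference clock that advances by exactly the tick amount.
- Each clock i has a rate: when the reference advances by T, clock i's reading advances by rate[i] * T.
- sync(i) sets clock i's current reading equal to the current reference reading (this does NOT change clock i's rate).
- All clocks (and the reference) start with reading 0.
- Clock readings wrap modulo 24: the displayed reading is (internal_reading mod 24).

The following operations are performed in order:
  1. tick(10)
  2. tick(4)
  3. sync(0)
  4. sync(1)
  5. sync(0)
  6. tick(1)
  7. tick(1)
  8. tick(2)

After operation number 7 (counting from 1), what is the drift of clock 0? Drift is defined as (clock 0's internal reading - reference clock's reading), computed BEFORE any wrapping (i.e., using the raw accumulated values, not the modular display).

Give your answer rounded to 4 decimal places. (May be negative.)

After op 1 tick(10): ref=10.0000 raw=[8.0000 11.0000]
After op 2 tick(4): ref=14.0000 raw=[11.2000 15.4000]
After op 3 sync(0): ref=14.0000 raw=[14.0000 15.4000]
After op 4 sync(1): ref=14.0000 raw=[14.0000 14.0000]
After op 5 sync(0): ref=14.0000 raw=[14.0000 14.0000]
After op 6 tick(1): ref=15.0000 raw=[14.8000 15.1000]
After op 7 tick(1): ref=16.0000 raw=[15.6000 16.2000]
Drift of clock 0 after op 7: 15.6000 - 16.0000 = -0.4000

Answer: -0.4000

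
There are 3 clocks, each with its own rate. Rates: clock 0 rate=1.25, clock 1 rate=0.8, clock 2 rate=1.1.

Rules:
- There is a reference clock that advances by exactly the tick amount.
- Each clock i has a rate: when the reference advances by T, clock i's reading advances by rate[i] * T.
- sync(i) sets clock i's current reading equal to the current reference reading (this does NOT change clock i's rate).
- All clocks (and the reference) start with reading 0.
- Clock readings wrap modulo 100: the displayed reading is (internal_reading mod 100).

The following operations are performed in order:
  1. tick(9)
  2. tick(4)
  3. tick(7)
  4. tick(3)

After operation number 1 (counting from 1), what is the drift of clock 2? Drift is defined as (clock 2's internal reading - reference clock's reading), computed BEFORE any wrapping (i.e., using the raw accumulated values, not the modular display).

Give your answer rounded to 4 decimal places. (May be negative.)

Answer: 0.9000

Derivation:
After op 1 tick(9): ref=9.0000 raw=[11.2500 7.2000 9.9000]
Drift of clock 2 after op 1: 9.9000 - 9.0000 = 0.9000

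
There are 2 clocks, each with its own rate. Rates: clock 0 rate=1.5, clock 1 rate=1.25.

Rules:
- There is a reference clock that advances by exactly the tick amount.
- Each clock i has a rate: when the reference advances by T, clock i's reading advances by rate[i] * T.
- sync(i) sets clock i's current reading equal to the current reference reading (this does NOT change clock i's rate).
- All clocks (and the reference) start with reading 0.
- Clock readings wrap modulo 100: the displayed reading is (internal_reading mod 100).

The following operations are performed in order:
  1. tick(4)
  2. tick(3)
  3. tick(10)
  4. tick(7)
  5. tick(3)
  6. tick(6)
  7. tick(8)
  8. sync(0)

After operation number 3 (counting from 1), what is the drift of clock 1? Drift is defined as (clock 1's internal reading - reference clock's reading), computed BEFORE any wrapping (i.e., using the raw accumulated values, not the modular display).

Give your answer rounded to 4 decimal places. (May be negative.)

Answer: 4.2500

Derivation:
After op 1 tick(4): ref=4.0000 raw=[6.0000 5.0000]
After op 2 tick(3): ref=7.0000 raw=[10.5000 8.7500]
After op 3 tick(10): ref=17.0000 raw=[25.5000 21.2500]
Drift of clock 1 after op 3: 21.2500 - 17.0000 = 4.2500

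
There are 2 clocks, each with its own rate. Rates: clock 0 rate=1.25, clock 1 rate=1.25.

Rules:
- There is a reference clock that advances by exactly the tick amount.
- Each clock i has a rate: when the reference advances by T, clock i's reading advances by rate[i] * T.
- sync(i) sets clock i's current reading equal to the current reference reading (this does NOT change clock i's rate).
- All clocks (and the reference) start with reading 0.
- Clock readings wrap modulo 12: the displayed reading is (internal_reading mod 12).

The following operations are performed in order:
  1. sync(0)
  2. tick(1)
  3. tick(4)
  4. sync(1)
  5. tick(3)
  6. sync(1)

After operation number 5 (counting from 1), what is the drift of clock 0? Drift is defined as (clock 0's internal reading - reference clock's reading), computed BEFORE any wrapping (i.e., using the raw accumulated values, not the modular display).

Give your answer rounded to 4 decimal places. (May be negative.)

After op 1 sync(0): ref=0.0000 raw=[0.0000 0.0000]
After op 2 tick(1): ref=1.0000 raw=[1.2500 1.2500]
After op 3 tick(4): ref=5.0000 raw=[6.2500 6.2500]
After op 4 sync(1): ref=5.0000 raw=[6.2500 5.0000]
After op 5 tick(3): ref=8.0000 raw=[10.0000 8.7500]
Drift of clock 0 after op 5: 10.0000 - 8.0000 = 2.0000

Answer: 2.0000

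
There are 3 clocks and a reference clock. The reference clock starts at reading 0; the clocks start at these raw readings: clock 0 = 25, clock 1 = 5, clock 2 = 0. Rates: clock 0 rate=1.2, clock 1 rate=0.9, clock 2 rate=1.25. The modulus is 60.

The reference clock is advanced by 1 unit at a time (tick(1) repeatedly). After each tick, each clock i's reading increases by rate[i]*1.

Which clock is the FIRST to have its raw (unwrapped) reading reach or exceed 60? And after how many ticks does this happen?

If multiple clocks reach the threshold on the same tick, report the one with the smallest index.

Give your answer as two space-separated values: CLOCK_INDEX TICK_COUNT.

clock 0: start=25, rate=1.2, needs 60-25 = 35; ticks = ceil(35/1.2) = ceil(29.1667) = 30; reading at tick 30 = 25 + 1.2*30 = 61.0000
clock 1: start=5, rate=0.9, needs 60-5 = 55; ticks = ceil(55/0.9) = ceil(61.1111) = 62; reading at tick 62 = 5 + 0.9*62 = 60.8000
clock 2: start=0, rate=1.25, needs 60-0 = 60; ticks = ceil(60/1.25) = ceil(48.0000) = 48; reading at tick 48 = 0 + 1.25*48 = 60.0000
Minimum tick count = 30; winners = [0]; smallest index = 0

Answer: 0 30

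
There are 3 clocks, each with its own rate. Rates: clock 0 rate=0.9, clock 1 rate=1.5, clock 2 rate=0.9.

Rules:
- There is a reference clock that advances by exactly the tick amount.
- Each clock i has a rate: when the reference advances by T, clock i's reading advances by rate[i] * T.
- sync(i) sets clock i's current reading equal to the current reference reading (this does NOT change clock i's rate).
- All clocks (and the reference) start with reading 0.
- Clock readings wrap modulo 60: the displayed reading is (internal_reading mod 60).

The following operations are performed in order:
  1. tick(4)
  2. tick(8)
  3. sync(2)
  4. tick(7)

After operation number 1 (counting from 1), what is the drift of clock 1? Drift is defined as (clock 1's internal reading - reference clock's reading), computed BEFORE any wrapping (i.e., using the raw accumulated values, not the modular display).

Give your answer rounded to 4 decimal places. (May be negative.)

After op 1 tick(4): ref=4.0000 raw=[3.6000 6.0000 3.6000]
Drift of clock 1 after op 1: 6.0000 - 4.0000 = 2.0000

Answer: 2.0000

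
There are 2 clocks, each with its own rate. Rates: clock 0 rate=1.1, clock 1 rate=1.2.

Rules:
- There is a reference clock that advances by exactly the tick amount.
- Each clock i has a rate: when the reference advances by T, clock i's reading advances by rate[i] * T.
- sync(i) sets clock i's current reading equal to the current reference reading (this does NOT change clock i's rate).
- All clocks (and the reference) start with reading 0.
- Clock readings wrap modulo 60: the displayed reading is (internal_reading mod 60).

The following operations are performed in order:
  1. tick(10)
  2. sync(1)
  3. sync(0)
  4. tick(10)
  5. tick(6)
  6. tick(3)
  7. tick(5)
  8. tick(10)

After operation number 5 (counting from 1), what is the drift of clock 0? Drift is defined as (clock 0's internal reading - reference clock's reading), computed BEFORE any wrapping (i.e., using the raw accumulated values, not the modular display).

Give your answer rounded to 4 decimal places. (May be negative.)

After op 1 tick(10): ref=10.0000 raw=[11.0000 12.0000]
After op 2 sync(1): ref=10.0000 raw=[11.0000 10.0000]
After op 3 sync(0): ref=10.0000 raw=[10.0000 10.0000]
After op 4 tick(10): ref=20.0000 raw=[21.0000 22.0000]
After op 5 tick(6): ref=26.0000 raw=[27.6000 29.2000]
Drift of clock 0 after op 5: 27.6000 - 26.0000 = 1.6000

Answer: 1.6000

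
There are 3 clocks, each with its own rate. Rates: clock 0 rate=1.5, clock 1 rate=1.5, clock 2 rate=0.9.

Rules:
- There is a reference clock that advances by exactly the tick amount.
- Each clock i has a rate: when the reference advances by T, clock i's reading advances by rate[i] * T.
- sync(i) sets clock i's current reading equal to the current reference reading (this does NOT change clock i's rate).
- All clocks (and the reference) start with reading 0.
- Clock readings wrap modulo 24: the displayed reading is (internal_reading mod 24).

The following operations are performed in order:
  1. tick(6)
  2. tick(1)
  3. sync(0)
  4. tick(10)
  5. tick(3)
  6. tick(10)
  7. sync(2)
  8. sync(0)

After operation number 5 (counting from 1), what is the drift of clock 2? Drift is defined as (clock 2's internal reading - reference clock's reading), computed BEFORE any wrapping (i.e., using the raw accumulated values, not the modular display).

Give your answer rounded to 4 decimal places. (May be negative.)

Answer: -2.0000

Derivation:
After op 1 tick(6): ref=6.0000 raw=[9.0000 9.0000 5.4000]
After op 2 tick(1): ref=7.0000 raw=[10.5000 10.5000 6.3000]
After op 3 sync(0): ref=7.0000 raw=[7.0000 10.5000 6.3000]
After op 4 tick(10): ref=17.0000 raw=[22.0000 25.5000 15.3000]
After op 5 tick(3): ref=20.0000 raw=[26.5000 30.0000 18.0000]
Drift of clock 2 after op 5: 18.0000 - 20.0000 = -2.0000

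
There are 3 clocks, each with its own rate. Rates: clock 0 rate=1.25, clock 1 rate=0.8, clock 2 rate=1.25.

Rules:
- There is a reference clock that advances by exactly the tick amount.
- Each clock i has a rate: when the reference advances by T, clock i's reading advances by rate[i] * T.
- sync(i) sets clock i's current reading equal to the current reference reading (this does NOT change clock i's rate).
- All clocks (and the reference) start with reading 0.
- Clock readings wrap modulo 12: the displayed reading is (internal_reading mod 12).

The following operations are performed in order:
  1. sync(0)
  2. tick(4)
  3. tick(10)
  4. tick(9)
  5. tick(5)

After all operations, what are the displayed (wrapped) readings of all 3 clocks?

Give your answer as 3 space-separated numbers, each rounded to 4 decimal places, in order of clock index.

Answer: 11.0000 10.4000 11.0000

Derivation:
After op 1 sync(0): ref=0.0000 raw=[0.0000 0.0000 0.0000]
After op 2 tick(4): ref=4.0000 raw=[5.0000 3.2000 5.0000]
After op 3 tick(10): ref=14.0000 raw=[17.5000 11.2000 17.5000]
After op 4 tick(9): ref=23.0000 raw=[28.7500 18.4000 28.7500]
After op 5 tick(5): ref=28.0000 raw=[35.0000 22.4000 35.0000]
Wrap final raw readings (mod 12): 35.0000 mod 12 = 11.0000; 22.4000 mod 12 = 10.4000; 35.0000 mod 12 = 11.0000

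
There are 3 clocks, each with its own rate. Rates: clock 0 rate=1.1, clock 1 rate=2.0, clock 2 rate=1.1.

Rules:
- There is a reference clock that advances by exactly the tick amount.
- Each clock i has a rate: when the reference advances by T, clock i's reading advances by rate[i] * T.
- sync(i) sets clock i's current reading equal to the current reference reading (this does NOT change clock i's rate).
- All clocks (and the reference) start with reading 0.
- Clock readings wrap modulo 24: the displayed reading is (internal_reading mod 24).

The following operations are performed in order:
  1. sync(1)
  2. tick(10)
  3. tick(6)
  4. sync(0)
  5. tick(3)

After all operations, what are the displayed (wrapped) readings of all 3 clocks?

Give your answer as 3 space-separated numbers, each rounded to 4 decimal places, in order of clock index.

Answer: 19.3000 14.0000 20.9000

Derivation:
After op 1 sync(1): ref=0.0000 raw=[0.0000 0.0000 0.0000]
After op 2 tick(10): ref=10.0000 raw=[11.0000 20.0000 11.0000]
After op 3 tick(6): ref=16.0000 raw=[17.6000 32.0000 17.6000]
After op 4 sync(0): ref=16.0000 raw=[16.0000 32.0000 17.6000]
After op 5 tick(3): ref=19.0000 raw=[19.3000 38.0000 20.9000]
Wrap final raw readings (mod 24): 19.3000 mod 24 = 19.3000; 38.0000 mod 24 = 14.0000; 20.9000 mod 24 = 20.9000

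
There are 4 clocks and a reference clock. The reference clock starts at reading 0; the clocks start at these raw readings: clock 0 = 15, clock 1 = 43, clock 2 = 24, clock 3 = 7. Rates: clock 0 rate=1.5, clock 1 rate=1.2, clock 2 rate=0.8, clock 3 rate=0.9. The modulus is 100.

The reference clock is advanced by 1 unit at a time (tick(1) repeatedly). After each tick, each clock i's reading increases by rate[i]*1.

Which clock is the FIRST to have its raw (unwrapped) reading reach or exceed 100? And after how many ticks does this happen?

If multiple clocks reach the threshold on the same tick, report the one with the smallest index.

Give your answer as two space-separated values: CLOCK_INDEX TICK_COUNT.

Answer: 1 48

Derivation:
clock 0: start=15, rate=1.5, needs 100-15 = 85; ticks = ceil(85/1.5) = ceil(56.6667) = 57; reading at tick 57 = 15 + 1.5*57 = 100.5000
clock 1: start=43, rate=1.2, needs 100-43 = 57; ticks = ceil(57/1.2) = ceil(47.5000) = 48; reading at tick 48 = 43 + 1.2*48 = 100.6000
clock 2: start=24, rate=0.8, needs 100-24 = 76; ticks = ceil(76/0.8) = ceil(95.0000) = 95; reading at tick 95 = 24 + 0.8*95 = 100.0000
clock 3: start=7, rate=0.9, needs 100-7 = 93; ticks = ceil(93/0.9) = ceil(103.3333) = 104; reading at tick 104 = 7 + 0.9*104 = 100.6000
Minimum tick count = 48; winners = [1]; smallest index = 1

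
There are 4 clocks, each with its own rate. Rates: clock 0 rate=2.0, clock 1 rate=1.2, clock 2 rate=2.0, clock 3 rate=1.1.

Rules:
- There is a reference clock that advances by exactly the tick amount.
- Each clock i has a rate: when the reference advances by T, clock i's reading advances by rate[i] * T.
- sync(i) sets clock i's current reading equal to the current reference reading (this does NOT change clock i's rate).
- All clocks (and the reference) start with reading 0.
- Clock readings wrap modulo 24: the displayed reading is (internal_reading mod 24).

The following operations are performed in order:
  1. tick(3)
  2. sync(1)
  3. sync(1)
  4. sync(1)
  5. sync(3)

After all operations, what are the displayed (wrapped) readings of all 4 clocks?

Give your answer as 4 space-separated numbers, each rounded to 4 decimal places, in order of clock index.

After op 1 tick(3): ref=3.0000 raw=[6.0000 3.6000 6.0000 3.3000]
After op 2 sync(1): ref=3.0000 raw=[6.0000 3.0000 6.0000 3.3000]
After op 3 sync(1): ref=3.0000 raw=[6.0000 3.0000 6.0000 3.3000]
After op 4 sync(1): ref=3.0000 raw=[6.0000 3.0000 6.0000 3.3000]
After op 5 sync(3): ref=3.0000 raw=[6.0000 3.0000 6.0000 3.0000]
Wrap final raw readings (mod 24): 6.0000 mod 24 = 6.0000; 3.0000 mod 24 = 3.0000; 6.0000 mod 24 = 6.0000; 3.0000 mod 24 = 3.0000

Answer: 6.0000 3.0000 6.0000 3.0000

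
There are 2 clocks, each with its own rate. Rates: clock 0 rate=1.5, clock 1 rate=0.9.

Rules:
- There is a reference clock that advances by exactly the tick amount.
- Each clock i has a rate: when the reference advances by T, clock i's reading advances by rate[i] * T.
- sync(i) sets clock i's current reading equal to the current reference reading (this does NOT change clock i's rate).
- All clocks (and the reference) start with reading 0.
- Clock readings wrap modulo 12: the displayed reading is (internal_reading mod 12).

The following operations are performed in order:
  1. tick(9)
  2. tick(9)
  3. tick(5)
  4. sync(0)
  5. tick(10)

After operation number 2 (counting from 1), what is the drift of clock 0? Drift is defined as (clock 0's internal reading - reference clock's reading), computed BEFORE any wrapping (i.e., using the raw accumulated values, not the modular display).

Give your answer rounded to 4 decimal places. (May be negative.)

After op 1 tick(9): ref=9.0000 raw=[13.5000 8.1000]
After op 2 tick(9): ref=18.0000 raw=[27.0000 16.2000]
Drift of clock 0 after op 2: 27.0000 - 18.0000 = 9.0000

Answer: 9.0000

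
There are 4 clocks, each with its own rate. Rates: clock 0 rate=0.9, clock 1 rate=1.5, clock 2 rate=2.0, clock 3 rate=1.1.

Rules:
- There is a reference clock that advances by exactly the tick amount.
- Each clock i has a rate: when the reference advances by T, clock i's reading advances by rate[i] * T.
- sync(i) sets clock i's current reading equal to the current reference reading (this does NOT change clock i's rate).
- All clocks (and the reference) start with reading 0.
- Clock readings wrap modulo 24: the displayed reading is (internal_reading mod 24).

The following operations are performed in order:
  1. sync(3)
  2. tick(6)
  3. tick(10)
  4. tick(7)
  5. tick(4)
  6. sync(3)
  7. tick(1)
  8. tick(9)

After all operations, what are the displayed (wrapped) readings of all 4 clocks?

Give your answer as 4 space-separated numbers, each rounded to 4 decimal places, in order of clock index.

Answer: 9.3000 7.5000 2.0000 14.0000

Derivation:
After op 1 sync(3): ref=0.0000 raw=[0.0000 0.0000 0.0000 0.0000]
After op 2 tick(6): ref=6.0000 raw=[5.4000 9.0000 12.0000 6.6000]
After op 3 tick(10): ref=16.0000 raw=[14.4000 24.0000 32.0000 17.6000]
After op 4 tick(7): ref=23.0000 raw=[20.7000 34.5000 46.0000 25.3000]
After op 5 tick(4): ref=27.0000 raw=[24.3000 40.5000 54.0000 29.7000]
After op 6 sync(3): ref=27.0000 raw=[24.3000 40.5000 54.0000 27.0000]
After op 7 tick(1): ref=28.0000 raw=[25.2000 42.0000 56.0000 28.1000]
After op 8 tick(9): ref=37.0000 raw=[33.3000 55.5000 74.0000 38.0000]
Wrap final raw readings (mod 24): 33.3000 mod 24 = 9.3000; 55.5000 mod 24 = 7.5000; 74.0000 mod 24 = 2.0000; 38.0000 mod 24 = 14.0000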